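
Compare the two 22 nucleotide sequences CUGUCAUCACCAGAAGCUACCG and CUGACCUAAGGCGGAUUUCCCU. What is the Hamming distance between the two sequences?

Comparing position by position, 11 bases differ: 4 (U/A), 6 (A/C), 8 (C/A), 10 (C/G), 11 (C/G), 12 (A/C), 14 (A/G), 16 (G/U), 17 (C/U), 19 (A/C), 22 (G/U).

11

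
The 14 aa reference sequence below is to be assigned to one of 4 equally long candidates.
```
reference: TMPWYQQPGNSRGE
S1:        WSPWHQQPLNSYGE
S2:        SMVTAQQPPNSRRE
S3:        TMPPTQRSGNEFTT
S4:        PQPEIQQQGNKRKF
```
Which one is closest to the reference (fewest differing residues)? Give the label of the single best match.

S1

S1 differs at 5 residues; S2 differs at 6 residues; S3 differs at 8 residues; S4 differs at 8 residues. The closest is S1.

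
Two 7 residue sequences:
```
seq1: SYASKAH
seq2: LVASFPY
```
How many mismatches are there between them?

Mismatches (1-based): residue 1: S→L; residue 2: Y→V; residue 5: K→F; residue 6: A→P; residue 7: H→Y.

5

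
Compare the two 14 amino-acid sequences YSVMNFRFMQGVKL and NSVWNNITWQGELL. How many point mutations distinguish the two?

Comparing position by position, 8 positions differ: 1 (Y/N), 4 (M/W), 6 (F/N), 7 (R/I), 8 (F/T), 9 (M/W), 12 (V/E), 13 (K/L).

8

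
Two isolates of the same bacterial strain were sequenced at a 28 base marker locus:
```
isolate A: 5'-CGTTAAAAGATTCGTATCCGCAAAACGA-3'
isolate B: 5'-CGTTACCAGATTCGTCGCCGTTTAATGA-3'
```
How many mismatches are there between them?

8

The sequences differ at sites 6, 7, 16, 17, 21, 22, 23, 26 (1-based) — 8 in total.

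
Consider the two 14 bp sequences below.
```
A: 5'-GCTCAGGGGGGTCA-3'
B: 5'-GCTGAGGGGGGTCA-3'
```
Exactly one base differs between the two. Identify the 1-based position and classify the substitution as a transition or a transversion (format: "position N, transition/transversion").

Position 4 changes C→G. C is a pyrimidine and G is a purine, so this is a transversion.

position 4, transversion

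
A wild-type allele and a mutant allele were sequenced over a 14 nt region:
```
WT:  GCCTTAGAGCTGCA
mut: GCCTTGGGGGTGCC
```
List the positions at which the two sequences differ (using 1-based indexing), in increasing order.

6, 8, 10, 14

Differences at position 6 (A→G), position 8 (A→G), position 10 (C→G), position 14 (A→C).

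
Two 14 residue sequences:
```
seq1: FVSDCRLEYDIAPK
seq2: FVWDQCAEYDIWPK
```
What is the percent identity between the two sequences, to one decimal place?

Mismatches at positions 3, 5, 6, 7, 12 (1-based): 5 of 14.
Identical positions: 9/14 = 64.29% → 64.3%.

64.3%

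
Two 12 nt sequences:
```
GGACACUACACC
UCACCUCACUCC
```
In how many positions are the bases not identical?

6

Comparing position by position, 6 positions differ: 1 (G/U), 2 (G/C), 5 (A/C), 6 (C/U), 7 (U/C), 10 (A/U).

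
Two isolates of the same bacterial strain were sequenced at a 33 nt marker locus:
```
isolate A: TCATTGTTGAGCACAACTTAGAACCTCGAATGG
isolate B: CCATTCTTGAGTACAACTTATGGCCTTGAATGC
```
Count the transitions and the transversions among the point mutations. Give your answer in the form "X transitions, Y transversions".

5 transitions, 3 transversions

Mismatches (1-based):
site 1: T→C (pyrimidine→pyrimidine, transition)
site 6: G→C (purine→pyrimidine, transversion)
site 12: C→T (pyrimidine→pyrimidine, transition)
site 21: G→T (purine→pyrimidine, transversion)
site 22: A→G (purine→purine, transition)
site 23: A→G (purine→purine, transition)
site 27: C→T (pyrimidine→pyrimidine, transition)
site 33: G→C (purine→pyrimidine, transversion)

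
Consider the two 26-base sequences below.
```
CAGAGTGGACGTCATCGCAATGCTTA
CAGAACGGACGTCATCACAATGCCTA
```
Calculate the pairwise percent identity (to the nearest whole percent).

85%

Mismatches at positions 5, 6, 17, 24 (1-based): 4 of 26.
Identical positions: 22/26 = 84.62% → 85%.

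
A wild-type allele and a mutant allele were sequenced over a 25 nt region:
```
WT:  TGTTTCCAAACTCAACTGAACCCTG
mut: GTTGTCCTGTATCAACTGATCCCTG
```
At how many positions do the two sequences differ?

8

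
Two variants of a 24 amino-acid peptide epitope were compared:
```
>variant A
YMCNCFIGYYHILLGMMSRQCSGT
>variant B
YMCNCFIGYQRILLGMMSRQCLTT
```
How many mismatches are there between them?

4

Comparing position by position, 4 residues differ: 10 (Y/Q), 11 (H/R), 22 (S/L), 23 (G/T).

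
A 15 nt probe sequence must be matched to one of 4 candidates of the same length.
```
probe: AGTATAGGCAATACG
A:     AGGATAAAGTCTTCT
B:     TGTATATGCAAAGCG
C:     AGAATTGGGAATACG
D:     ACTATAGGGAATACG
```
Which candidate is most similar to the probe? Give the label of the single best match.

A differs at 8 positions; B differs at 4 positions; C differs at 3 positions; D differs at 2 positions. The closest is D.

D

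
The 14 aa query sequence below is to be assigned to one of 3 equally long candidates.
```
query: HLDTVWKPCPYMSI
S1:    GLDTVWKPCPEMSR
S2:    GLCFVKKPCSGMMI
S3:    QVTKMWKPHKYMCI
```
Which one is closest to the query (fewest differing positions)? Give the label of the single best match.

S1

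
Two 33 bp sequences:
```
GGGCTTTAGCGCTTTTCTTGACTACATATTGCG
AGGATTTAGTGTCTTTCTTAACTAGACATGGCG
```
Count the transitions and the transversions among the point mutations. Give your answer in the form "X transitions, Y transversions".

6 transitions, 3 transversions

Mismatches (1-based):
site 1: G→A (purine→purine, transition)
site 4: C→A (pyrimidine→purine, transversion)
site 10: C→T (pyrimidine→pyrimidine, transition)
site 12: C→T (pyrimidine→pyrimidine, transition)
site 13: T→C (pyrimidine→pyrimidine, transition)
site 20: G→A (purine→purine, transition)
site 25: C→G (pyrimidine→purine, transversion)
site 27: T→C (pyrimidine→pyrimidine, transition)
site 30: T→G (pyrimidine→purine, transversion)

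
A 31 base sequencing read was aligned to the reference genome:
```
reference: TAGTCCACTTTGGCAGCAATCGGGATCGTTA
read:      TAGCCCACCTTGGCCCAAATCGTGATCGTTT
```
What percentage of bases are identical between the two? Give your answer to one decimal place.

Mismatches at positions 4, 9, 15, 16, 17, 23, 31 (1-based): 7 of 31.
Identical positions: 24/31 = 77.42% → 77.4%.

77.4%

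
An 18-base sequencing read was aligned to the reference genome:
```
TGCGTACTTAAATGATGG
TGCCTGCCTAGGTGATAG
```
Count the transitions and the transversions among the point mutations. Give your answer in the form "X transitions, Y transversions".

5 transitions, 1 transversion

Mismatches (1-based):
site 4: G→C (purine→pyrimidine, transversion)
site 6: A→G (purine→purine, transition)
site 8: T→C (pyrimidine→pyrimidine, transition)
site 11: A→G (purine→purine, transition)
site 12: A→G (purine→purine, transition)
site 17: G→A (purine→purine, transition)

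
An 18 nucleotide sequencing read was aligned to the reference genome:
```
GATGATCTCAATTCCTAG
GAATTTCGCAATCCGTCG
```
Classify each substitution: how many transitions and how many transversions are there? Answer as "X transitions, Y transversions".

Mismatches (1-based):
position 3: T→A (pyrimidine→purine, transversion)
position 4: G→T (purine→pyrimidine, transversion)
position 5: A→T (purine→pyrimidine, transversion)
position 8: T→G (pyrimidine→purine, transversion)
position 13: T→C (pyrimidine→pyrimidine, transition)
position 15: C→G (pyrimidine→purine, transversion)
position 17: A→C (purine→pyrimidine, transversion)

1 transition, 6 transversions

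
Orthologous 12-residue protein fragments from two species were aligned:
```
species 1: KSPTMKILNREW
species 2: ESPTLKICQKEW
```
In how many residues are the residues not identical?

Mismatches (1-based): residue 1: K→E; residue 5: M→L; residue 8: L→C; residue 9: N→Q; residue 10: R→K.

5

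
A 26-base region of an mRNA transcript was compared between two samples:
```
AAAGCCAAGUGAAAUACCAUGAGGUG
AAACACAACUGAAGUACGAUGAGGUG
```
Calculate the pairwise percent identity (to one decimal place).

5 positions differ (4, 5, 9, 14, 18), so 21 of 26 match: 21/26 = 80.77%.

80.8%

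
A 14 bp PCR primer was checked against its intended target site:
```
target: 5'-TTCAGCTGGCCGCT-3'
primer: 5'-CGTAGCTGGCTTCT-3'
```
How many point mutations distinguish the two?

5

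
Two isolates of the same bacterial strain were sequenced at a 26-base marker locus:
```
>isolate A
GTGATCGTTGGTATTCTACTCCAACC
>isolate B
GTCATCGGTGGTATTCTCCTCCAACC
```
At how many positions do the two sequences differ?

Mismatches (1-based): position 3: G→C; position 8: T→G; position 18: A→C.

3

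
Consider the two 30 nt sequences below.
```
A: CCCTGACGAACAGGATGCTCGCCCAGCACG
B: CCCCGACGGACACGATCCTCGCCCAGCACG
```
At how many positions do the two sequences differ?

4

Mismatches (1-based): position 4: T→C; position 9: A→G; position 13: G→C; position 17: G→C.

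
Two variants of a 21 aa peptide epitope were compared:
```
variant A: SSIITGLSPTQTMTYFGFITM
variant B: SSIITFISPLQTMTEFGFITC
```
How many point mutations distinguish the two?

5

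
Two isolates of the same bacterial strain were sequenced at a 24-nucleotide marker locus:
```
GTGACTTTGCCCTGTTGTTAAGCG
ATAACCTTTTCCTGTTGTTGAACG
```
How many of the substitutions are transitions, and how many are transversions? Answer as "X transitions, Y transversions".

6 transitions, 1 transversion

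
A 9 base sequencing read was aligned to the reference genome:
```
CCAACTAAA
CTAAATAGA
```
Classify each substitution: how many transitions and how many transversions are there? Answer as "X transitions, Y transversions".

2 transitions, 1 transversion

Transitions (purine↔purine or pyrimidine↔pyrimidine): 2 C→T, 8 A→G.
Transversions (purine↔pyrimidine): 5 C→A.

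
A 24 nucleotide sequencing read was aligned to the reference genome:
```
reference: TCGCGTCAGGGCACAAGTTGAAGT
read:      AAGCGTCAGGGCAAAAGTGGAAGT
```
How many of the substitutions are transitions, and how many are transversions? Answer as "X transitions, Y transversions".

Transitions (purine↔purine or pyrimidine↔pyrimidine): none.
Transversions (purine↔pyrimidine): 1 T→A, 2 C→A, 14 C→A, 19 T→G.

0 transitions, 4 transversions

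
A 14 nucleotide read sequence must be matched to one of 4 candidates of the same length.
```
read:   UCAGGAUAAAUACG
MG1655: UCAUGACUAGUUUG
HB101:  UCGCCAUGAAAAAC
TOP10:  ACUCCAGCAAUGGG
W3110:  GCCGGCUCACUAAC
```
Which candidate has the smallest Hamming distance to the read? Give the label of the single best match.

MG1655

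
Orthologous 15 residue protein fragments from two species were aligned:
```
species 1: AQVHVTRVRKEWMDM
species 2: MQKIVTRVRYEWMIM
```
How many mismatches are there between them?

5

The sequences differ at residues 1, 3, 4, 10, 14 (1-based) — 5 in total.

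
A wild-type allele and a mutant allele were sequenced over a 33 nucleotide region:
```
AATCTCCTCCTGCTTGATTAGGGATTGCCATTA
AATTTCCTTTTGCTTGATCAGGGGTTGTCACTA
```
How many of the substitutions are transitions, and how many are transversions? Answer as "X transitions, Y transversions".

7 transitions, 0 transversions

Transitions (purine↔purine or pyrimidine↔pyrimidine): 4 C→T, 9 C→T, 10 C→T, 19 T→C, 24 A→G, 28 C→T, 31 T→C.
Transversions (purine↔pyrimidine): none.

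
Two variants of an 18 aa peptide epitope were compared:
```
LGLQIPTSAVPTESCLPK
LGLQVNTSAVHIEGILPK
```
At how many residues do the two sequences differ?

Mismatches (1-based): residue 5: I→V; residue 6: P→N; residue 11: P→H; residue 12: T→I; residue 14: S→G; residue 15: C→I.

6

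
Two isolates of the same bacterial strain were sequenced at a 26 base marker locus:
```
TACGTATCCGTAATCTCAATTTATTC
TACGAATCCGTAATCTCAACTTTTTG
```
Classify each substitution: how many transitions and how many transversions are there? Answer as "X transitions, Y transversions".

1 transition, 3 transversions

Transitions (purine↔purine or pyrimidine↔pyrimidine): 20 T→C.
Transversions (purine↔pyrimidine): 5 T→A, 23 A→T, 26 C→G.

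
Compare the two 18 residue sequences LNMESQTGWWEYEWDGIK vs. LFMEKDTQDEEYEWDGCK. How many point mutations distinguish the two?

Comparing position by position, 7 residues differ: 2 (N/F), 5 (S/K), 6 (Q/D), 8 (G/Q), 9 (W/D), 10 (W/E), 17 (I/C).

7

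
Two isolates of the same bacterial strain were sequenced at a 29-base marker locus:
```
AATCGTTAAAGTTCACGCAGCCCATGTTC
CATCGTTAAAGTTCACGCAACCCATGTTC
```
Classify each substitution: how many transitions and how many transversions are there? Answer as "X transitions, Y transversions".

1 transition, 1 transversion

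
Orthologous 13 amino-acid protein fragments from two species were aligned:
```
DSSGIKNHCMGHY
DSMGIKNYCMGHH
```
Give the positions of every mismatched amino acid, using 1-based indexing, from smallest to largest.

3, 8, 13

Scanning 1-based: 3: S/M; 8: H/Y; 13: Y/H.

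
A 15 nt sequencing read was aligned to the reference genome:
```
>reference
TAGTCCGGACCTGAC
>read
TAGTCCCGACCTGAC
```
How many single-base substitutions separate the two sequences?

1

Mismatches (1-based): base 7: G→C.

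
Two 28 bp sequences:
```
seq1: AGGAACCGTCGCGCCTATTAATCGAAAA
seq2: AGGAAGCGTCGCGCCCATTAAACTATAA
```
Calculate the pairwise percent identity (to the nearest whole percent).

Mismatches at positions 6, 16, 22, 24, 26 (1-based): 5 of 28.
Identical positions: 23/28 = 82.14% → 82%.

82%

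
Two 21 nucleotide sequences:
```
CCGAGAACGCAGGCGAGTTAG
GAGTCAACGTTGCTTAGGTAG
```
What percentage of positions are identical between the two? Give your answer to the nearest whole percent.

52%

10 positions differ (1, 2, 4, 5, 10, 11, 13, 14, 15, 18), so 11 of 21 match: 11/21 = 52.38%.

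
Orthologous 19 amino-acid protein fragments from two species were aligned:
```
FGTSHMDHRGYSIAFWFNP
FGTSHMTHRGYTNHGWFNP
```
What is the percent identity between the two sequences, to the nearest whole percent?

74%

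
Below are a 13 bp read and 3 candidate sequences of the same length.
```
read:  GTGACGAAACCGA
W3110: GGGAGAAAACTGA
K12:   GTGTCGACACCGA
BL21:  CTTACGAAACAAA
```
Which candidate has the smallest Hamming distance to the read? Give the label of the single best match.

K12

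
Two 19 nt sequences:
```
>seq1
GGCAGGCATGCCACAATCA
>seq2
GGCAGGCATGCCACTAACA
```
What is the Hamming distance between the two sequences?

2

Comparing position by position, 2 positions differ: 15 (A/T), 17 (T/A).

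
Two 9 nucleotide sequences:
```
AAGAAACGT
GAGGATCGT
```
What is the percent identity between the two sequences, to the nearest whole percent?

3 positions differ (1, 4, 6), so 6 of 9 match: 6/9 = 66.67%.

67%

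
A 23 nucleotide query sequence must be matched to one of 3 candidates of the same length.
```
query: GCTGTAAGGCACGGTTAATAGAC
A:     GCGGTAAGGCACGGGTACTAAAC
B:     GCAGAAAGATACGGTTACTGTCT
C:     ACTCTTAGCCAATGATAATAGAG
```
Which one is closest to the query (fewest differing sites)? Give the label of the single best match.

A differs at 4 sites; B differs at 9 sites; C differs at 8 sites. The closest is A.

A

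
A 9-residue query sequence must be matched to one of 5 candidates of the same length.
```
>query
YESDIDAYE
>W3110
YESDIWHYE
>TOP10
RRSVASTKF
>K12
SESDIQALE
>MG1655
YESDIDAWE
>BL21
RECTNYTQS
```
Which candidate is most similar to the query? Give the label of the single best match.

Hamming distances to query — W3110: 2; TOP10: 8; K12: 3; MG1655: 1; BL21: 8.
Smallest is MG1655 with 1 mismatch.

MG1655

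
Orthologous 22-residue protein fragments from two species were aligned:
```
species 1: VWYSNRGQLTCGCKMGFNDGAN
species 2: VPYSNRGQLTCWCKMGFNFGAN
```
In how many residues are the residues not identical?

3

Comparing position by position, 3 residues differ: 2 (W/P), 12 (G/W), 19 (D/F).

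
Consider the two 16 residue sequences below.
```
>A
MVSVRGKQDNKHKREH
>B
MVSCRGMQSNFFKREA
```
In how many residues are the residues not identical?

Comparing position by position, 6 residues differ: 4 (V/C), 7 (K/M), 9 (D/S), 11 (K/F), 12 (H/F), 16 (H/A).

6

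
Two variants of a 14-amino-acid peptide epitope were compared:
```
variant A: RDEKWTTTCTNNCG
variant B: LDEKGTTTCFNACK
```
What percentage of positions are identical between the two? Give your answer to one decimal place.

5 positions differ (1, 5, 10, 12, 14), so 9 of 14 match: 9/14 = 64.29%.

64.3%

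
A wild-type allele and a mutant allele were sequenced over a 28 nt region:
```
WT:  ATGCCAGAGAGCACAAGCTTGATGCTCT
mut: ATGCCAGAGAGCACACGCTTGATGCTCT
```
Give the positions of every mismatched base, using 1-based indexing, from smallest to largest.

16

Differences at position 16 (A→C).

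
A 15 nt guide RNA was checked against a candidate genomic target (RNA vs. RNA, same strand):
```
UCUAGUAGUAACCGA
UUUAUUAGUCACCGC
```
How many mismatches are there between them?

Mismatches (1-based): position 2: C→U; position 5: G→U; position 10: A→C; position 15: A→C.

4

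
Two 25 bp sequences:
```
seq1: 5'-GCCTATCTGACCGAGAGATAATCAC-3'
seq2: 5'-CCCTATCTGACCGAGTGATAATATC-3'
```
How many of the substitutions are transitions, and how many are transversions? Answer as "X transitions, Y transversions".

Mismatches (1-based):
position 1: G→C (purine→pyrimidine, transversion)
position 16: A→T (purine→pyrimidine, transversion)
position 23: C→A (pyrimidine→purine, transversion)
position 24: A→T (purine→pyrimidine, transversion)

0 transitions, 4 transversions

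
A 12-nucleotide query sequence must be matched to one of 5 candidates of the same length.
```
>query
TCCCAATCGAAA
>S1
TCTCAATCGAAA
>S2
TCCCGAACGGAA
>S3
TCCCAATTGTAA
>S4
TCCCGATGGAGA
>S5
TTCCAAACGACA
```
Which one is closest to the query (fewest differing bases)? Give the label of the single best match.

S1

S1 differs at 1 base; S2 differs at 3 bases; S3 differs at 2 bases; S4 differs at 3 bases; S5 differs at 3 bases. The closest is S1.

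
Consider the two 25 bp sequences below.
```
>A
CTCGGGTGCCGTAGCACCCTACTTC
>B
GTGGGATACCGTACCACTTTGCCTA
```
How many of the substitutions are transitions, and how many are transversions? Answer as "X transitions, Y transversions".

Mismatches (1-based):
site 1: C→G (pyrimidine→purine, transversion)
site 3: C→G (pyrimidine→purine, transversion)
site 6: G→A (purine→purine, transition)
site 8: G→A (purine→purine, transition)
site 14: G→C (purine→pyrimidine, transversion)
site 18: C→T (pyrimidine→pyrimidine, transition)
site 19: C→T (pyrimidine→pyrimidine, transition)
site 21: A→G (purine→purine, transition)
site 23: T→C (pyrimidine→pyrimidine, transition)
site 25: C→A (pyrimidine→purine, transversion)

6 transitions, 4 transversions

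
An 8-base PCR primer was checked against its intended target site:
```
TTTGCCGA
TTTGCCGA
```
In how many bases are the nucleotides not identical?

No positions differ; the sequences are identical.

0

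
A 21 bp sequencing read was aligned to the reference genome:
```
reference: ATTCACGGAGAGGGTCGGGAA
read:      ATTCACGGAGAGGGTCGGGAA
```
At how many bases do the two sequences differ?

0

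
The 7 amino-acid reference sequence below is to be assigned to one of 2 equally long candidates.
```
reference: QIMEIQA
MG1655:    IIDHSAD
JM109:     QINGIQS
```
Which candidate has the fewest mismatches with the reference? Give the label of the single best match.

Hamming distances to reference — MG1655: 6; JM109: 3.
Smallest is JM109 with 3 mismatches.

JM109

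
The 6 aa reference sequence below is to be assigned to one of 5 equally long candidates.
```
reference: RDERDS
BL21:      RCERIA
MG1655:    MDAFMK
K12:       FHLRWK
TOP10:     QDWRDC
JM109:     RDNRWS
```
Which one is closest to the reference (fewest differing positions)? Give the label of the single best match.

Hamming distances to reference — BL21: 3; MG1655: 5; K12: 5; TOP10: 3; JM109: 2.
Smallest is JM109 with 2 mismatches.

JM109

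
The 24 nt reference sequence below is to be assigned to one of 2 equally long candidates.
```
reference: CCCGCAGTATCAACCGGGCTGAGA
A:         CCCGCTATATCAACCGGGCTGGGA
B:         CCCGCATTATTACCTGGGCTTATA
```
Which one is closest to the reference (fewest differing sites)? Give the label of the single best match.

A

A differs at 3 sites; B differs at 6 sites. The closest is A.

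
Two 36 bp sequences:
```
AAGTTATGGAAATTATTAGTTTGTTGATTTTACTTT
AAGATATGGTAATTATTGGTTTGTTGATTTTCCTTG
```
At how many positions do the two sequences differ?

5

Comparing position by position, 5 positions differ: 4 (T/A), 10 (A/T), 18 (A/G), 32 (A/C), 36 (T/G).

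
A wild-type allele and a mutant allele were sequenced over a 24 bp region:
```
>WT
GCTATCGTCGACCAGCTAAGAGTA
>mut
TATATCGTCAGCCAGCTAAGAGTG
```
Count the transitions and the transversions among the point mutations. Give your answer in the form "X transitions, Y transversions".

Mismatches (1-based):
site 1: G→T (purine→pyrimidine, transversion)
site 2: C→A (pyrimidine→purine, transversion)
site 10: G→A (purine→purine, transition)
site 11: A→G (purine→purine, transition)
site 24: A→G (purine→purine, transition)

3 transitions, 2 transversions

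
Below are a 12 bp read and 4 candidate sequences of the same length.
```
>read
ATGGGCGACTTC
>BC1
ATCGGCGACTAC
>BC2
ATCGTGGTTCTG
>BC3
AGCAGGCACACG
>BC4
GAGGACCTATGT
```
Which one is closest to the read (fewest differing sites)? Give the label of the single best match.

BC1 differs at 2 sites; BC2 differs at 7 sites; BC3 differs at 8 sites; BC4 differs at 8 sites. The closest is BC1.

BC1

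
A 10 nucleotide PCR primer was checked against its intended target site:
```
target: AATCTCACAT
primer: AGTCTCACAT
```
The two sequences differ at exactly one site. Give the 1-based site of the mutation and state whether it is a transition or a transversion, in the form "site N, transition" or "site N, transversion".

The sequences differ only at site 2: A→G (purine→purine), a transition.

site 2, transition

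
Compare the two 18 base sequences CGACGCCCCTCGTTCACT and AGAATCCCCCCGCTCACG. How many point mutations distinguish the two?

Mismatches (1-based): site 1: C→A; site 4: C→A; site 5: G→T; site 10: T→C; site 13: T→C; site 18: T→G.

6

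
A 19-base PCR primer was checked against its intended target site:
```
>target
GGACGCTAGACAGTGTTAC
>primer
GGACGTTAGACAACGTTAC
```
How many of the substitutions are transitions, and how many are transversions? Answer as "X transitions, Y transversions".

3 transitions, 0 transversions

Mismatches (1-based):
position 6: C→T (pyrimidine→pyrimidine, transition)
position 13: G→A (purine→purine, transition)
position 14: T→C (pyrimidine→pyrimidine, transition)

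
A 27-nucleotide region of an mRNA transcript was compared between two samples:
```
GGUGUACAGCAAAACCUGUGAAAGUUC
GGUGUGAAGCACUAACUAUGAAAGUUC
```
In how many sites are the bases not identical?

6

The sequences differ at sites 6, 7, 12, 13, 15, 18 (1-based) — 6 in total.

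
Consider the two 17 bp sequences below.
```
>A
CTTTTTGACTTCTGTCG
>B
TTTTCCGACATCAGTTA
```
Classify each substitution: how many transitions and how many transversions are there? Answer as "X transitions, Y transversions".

Transitions (purine↔purine or pyrimidine↔pyrimidine): 1 C→T, 5 T→C, 6 T→C, 16 C→T, 17 G→A.
Transversions (purine↔pyrimidine): 10 T→A, 13 T→A.

5 transitions, 2 transversions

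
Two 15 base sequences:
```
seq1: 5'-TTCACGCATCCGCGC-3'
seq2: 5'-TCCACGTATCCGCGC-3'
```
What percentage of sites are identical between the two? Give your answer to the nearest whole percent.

87%

2 positions differ (2, 7), so 13 of 15 match: 13/15 = 86.67%.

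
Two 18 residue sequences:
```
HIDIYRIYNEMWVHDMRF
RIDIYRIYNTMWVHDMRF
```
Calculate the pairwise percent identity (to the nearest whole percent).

89%

Mismatches at positions 1, 10 (1-based): 2 of 18.
Identical positions: 16/18 = 88.89% → 89%.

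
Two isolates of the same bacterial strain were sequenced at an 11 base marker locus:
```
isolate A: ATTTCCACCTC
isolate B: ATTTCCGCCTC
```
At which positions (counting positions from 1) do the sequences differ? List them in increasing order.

7

Scanning 1-based: 7: A/G.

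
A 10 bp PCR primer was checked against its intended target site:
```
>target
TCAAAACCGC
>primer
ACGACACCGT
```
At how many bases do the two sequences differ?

4

Comparing position by position, 4 bases differ: 1 (T/A), 3 (A/G), 5 (A/C), 10 (C/T).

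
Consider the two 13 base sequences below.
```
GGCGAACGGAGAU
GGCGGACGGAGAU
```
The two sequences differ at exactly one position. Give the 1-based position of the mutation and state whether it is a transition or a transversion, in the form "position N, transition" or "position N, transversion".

The sequences differ only at position 5: A→G (purine→purine), a transition.

position 5, transition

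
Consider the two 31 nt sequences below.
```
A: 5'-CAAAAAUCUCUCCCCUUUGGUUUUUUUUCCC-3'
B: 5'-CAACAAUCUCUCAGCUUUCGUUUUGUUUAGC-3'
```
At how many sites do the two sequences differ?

7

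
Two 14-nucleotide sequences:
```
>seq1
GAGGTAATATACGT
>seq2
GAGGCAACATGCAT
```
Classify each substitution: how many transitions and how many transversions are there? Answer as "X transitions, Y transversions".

Mismatches (1-based):
base 5: T→C (pyrimidine→pyrimidine, transition)
base 8: T→C (pyrimidine→pyrimidine, transition)
base 11: A→G (purine→purine, transition)
base 13: G→A (purine→purine, transition)

4 transitions, 0 transversions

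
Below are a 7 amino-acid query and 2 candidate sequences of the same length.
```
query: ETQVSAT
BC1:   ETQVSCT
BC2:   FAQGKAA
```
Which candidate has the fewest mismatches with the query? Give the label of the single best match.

BC1

Hamming distances to query — BC1: 1; BC2: 5.
Smallest is BC1 with 1 mismatch.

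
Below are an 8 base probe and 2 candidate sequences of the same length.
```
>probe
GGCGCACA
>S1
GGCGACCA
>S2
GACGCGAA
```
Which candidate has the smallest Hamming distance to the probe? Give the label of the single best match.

Hamming distances to probe — S1: 2; S2: 3.
Smallest is S1 with 2 mismatches.

S1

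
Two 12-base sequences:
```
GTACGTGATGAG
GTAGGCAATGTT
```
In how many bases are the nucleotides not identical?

5

Mismatches (1-based): base 4: C→G; base 6: T→C; base 7: G→A; base 11: A→T; base 12: G→T.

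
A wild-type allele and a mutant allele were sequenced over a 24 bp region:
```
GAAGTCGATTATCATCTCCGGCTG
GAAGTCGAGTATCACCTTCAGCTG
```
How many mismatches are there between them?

4

Comparing position by position, 4 sites differ: 9 (T/G), 15 (T/C), 18 (C/T), 20 (G/A).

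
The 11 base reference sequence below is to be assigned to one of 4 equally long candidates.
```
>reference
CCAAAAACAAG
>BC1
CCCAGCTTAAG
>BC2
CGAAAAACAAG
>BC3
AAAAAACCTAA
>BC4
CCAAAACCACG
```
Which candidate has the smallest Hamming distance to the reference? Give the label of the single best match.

BC2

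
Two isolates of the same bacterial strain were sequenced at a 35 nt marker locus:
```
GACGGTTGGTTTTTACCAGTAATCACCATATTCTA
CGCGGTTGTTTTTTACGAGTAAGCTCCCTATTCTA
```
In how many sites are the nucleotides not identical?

The sequences differ at sites 1, 2, 9, 17, 23, 25, 28 (1-based) — 7 in total.

7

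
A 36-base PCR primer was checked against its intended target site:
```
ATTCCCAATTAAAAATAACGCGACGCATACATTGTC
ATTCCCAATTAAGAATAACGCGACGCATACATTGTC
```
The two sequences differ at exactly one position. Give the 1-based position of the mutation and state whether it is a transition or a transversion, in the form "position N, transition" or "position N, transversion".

position 13, transition

The sequences differ only at position 13: A→G (purine→purine), a transition.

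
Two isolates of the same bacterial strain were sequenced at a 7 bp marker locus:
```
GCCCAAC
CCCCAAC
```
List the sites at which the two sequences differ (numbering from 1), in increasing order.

1

Scanning 1-based: 1: G/C.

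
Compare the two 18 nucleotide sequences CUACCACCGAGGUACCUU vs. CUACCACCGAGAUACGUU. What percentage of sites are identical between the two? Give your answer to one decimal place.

2 positions differ (12, 16), so 16 of 18 match: 16/18 = 88.89%.

88.9%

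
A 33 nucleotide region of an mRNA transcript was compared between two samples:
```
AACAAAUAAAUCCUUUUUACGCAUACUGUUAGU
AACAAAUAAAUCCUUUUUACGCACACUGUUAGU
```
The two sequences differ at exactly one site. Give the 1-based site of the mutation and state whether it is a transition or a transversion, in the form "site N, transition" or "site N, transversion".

site 24, transition

Site 24 changes U→C. U is a pyrimidine and C is a pyrimidine, so this is a transition.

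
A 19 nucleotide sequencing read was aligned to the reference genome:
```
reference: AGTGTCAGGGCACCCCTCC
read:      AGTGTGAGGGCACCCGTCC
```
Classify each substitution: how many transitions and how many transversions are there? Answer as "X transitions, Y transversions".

0 transitions, 2 transversions

Mismatches (1-based):
position 6: C→G (pyrimidine→purine, transversion)
position 16: C→G (pyrimidine→purine, transversion)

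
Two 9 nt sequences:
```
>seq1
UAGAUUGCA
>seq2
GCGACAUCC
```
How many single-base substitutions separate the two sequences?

Mismatches (1-based): position 1: U→G; position 2: A→C; position 5: U→C; position 6: U→A; position 7: G→U; position 9: A→C.

6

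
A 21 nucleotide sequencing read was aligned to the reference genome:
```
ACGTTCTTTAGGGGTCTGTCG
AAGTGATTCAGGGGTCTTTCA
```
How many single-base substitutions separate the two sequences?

6

Mismatches (1-based): position 2: C→A; position 5: T→G; position 6: C→A; position 9: T→C; position 18: G→T; position 21: G→A.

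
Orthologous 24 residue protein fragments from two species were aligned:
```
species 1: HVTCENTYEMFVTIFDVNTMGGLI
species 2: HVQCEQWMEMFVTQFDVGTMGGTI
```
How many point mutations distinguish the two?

The sequences differ at positions 3, 6, 7, 8, 14, 18, 23 (1-based) — 7 in total.

7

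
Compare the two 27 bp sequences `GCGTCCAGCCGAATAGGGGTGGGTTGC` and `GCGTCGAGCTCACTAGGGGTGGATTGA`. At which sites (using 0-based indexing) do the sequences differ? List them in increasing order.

5, 9, 10, 12, 22, 26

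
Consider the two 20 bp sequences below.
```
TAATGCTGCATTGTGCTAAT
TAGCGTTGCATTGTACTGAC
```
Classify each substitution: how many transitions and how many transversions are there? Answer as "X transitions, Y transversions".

Mismatches (1-based):
base 3: A→G (purine→purine, transition)
base 4: T→C (pyrimidine→pyrimidine, transition)
base 6: C→T (pyrimidine→pyrimidine, transition)
base 15: G→A (purine→purine, transition)
base 18: A→G (purine→purine, transition)
base 20: T→C (pyrimidine→pyrimidine, transition)

6 transitions, 0 transversions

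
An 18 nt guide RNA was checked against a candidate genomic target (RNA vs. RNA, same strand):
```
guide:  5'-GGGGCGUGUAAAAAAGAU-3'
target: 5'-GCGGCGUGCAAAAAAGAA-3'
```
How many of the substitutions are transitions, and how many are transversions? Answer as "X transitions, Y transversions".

1 transition, 2 transversions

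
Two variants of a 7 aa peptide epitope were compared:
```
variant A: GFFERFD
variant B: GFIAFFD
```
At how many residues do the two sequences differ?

3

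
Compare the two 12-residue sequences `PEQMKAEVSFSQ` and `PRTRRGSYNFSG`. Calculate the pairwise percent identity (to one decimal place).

25.0%

9 positions differ (2, 3, 4, 5, 6, 7, 8, 9, 12), so 3 of 12 match: 3/12 = 25%.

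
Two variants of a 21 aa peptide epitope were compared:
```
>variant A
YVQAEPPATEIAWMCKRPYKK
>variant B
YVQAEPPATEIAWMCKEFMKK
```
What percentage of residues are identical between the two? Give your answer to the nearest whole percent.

86%

Mismatches at positions 17, 18, 19 (1-based): 3 of 21.
Identical positions: 18/21 = 85.71% → 86%.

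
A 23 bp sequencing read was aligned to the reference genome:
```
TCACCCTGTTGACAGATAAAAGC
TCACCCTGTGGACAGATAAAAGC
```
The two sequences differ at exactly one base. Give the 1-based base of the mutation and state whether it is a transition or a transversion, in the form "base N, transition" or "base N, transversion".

Base 10 changes T→G. T is a pyrimidine and G is a purine, so this is a transversion.

base 10, transversion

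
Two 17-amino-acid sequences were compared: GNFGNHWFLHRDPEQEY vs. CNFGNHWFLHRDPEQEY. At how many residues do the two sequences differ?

Mismatches (1-based): residue 1: G→C.

1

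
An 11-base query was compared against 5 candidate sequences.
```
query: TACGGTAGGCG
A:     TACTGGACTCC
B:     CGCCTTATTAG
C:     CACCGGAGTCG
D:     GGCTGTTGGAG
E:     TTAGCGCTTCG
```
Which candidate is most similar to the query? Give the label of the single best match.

C

Hamming distances to query — A: 5; B: 7; C: 4; D: 5; E: 7.
Smallest is C with 4 mismatches.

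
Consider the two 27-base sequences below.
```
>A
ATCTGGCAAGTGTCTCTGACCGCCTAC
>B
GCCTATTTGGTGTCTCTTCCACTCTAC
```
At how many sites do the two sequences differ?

The sequences differ at sites 1, 2, 5, 6, 7, 8, 9, 18, 19, 21, 22, 23 (1-based) — 12 in total.

12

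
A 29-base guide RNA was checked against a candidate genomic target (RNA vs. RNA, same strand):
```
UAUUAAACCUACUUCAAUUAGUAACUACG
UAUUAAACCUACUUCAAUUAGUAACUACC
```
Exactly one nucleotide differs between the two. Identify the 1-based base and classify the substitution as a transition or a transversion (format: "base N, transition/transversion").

base 29, transversion

The sequences differ only at base 29: G→C (purine→pyrimidine), a transversion.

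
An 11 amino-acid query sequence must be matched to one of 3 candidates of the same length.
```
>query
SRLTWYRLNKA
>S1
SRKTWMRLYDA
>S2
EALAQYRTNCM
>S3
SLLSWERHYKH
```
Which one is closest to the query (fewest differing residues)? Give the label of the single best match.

S1

S1 differs at 4 residues; S2 differs at 7 residues; S3 differs at 6 residues. The closest is S1.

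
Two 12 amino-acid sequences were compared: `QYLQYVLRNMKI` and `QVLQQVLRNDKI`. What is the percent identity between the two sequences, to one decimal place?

3 positions differ (2, 5, 10), so 9 of 12 match: 9/12 = 75%.

75.0%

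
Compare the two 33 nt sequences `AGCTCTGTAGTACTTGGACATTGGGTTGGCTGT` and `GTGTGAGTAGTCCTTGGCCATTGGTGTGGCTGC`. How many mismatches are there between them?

10

Comparing position by position, 10 positions differ: 1 (A/G), 2 (G/T), 3 (C/G), 5 (C/G), 6 (T/A), 12 (A/C), 18 (A/C), 25 (G/T), 26 (T/G), 33 (T/C).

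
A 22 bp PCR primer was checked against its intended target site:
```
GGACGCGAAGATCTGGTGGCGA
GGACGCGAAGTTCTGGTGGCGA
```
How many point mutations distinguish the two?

The sequences differ at sites 11 (1-based) — 1 in total.

1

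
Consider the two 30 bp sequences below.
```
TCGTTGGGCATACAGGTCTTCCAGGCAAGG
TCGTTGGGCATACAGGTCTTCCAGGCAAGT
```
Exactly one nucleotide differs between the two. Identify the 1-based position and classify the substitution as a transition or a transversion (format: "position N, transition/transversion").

Position 30 changes G→T. G is a purine and T is a pyrimidine, so this is a transversion.

position 30, transversion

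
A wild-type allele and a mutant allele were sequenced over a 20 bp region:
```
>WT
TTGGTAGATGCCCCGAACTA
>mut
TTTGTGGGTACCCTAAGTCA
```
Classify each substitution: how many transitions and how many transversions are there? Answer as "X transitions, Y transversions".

8 transitions, 1 transversion

Mismatches (1-based):
site 3: G→T (purine→pyrimidine, transversion)
site 6: A→G (purine→purine, transition)
site 8: A→G (purine→purine, transition)
site 10: G→A (purine→purine, transition)
site 14: C→T (pyrimidine→pyrimidine, transition)
site 15: G→A (purine→purine, transition)
site 17: A→G (purine→purine, transition)
site 18: C→T (pyrimidine→pyrimidine, transition)
site 19: T→C (pyrimidine→pyrimidine, transition)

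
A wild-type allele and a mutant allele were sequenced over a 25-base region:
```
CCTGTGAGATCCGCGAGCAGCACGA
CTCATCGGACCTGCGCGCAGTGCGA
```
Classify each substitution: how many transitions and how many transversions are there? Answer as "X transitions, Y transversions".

Mismatches (1-based):
position 2: C→T (pyrimidine→pyrimidine, transition)
position 3: T→C (pyrimidine→pyrimidine, transition)
position 4: G→A (purine→purine, transition)
position 6: G→C (purine→pyrimidine, transversion)
position 7: A→G (purine→purine, transition)
position 10: T→C (pyrimidine→pyrimidine, transition)
position 12: C→T (pyrimidine→pyrimidine, transition)
position 16: A→C (purine→pyrimidine, transversion)
position 21: C→T (pyrimidine→pyrimidine, transition)
position 22: A→G (purine→purine, transition)

8 transitions, 2 transversions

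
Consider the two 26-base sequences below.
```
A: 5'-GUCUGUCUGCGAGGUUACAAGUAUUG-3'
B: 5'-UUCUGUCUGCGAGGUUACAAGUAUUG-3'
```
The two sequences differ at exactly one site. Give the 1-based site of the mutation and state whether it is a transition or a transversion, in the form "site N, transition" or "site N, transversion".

Site 1 changes G→U. G is a purine and U is a pyrimidine, so this is a transversion.

site 1, transversion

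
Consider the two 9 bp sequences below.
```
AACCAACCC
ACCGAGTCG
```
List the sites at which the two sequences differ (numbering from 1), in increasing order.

2, 4, 6, 7, 9

Scanning 1-based: 2: A/C; 4: C/G; 6: A/G; 7: C/T; 9: C/G.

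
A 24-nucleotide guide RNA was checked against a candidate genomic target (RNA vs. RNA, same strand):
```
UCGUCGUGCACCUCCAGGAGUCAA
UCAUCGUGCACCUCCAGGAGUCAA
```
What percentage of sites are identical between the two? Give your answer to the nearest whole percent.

Mismatch at position 3 (1-based): 1 of 24.
Identical positions: 23/24 = 95.83% → 96%.

96%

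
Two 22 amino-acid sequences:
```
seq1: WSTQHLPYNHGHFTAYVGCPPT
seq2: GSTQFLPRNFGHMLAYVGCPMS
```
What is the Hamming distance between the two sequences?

8

Comparing position by position, 8 residues differ: 1 (W/G), 5 (H/F), 8 (Y/R), 10 (H/F), 13 (F/M), 14 (T/L), 21 (P/M), 22 (T/S).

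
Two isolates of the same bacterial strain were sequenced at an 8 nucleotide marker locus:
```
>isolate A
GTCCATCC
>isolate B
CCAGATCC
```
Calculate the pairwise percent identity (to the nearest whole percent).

4 positions differ (1, 2, 3, 4), so 4 of 8 match: 4/8 = 50%.

50%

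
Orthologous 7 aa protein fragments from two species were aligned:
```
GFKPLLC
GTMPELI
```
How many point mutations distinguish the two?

Mismatches (1-based): residue 2: F→T; residue 3: K→M; residue 5: L→E; residue 7: C→I.

4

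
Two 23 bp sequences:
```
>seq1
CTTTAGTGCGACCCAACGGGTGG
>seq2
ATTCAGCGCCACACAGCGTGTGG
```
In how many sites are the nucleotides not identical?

7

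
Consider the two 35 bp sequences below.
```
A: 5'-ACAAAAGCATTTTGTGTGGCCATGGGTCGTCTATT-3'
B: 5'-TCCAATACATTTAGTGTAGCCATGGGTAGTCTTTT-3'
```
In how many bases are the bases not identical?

Comparing position by position, 8 bases differ: 1 (A/T), 3 (A/C), 6 (A/T), 7 (G/A), 13 (T/A), 18 (G/A), 28 (C/A), 33 (A/T).

8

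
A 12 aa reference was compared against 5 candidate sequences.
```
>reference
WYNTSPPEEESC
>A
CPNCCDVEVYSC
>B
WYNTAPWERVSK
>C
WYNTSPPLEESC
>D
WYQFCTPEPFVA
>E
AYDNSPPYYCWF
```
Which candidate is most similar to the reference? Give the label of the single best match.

C

Hamming distances to reference — A: 8; B: 5; C: 1; D: 8; E: 8.
Smallest is C with 1 mismatch.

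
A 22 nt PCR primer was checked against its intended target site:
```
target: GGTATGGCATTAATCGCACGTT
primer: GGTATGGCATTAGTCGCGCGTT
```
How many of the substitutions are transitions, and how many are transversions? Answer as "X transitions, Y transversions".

Transitions (purine↔purine or pyrimidine↔pyrimidine): 13 A→G, 18 A→G.
Transversions (purine↔pyrimidine): none.

2 transitions, 0 transversions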